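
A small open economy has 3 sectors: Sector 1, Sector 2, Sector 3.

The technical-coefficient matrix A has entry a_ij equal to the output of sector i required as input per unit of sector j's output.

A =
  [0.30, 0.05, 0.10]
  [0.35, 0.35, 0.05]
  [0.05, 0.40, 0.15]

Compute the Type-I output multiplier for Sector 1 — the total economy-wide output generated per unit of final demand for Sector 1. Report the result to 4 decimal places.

I − A =
  [   0.70    -0.05    -0.10]
  [  -0.35     0.65    -0.05]
  [  -0.05    -0.40     0.85]
Cofactors of I−A, C_ij = (−1)^(i+j)·(minor ij) (rows/columns in the sector order above):
  C_11 = (0.65)(0.85) − (-0.05)(-0.40) = 0.5325
  C_12 = −[(-0.35)(0.85) − (-0.05)(-0.05)] = 0.3000
  C_13 = (-0.35)(-0.40) − (0.65)(-0.05) = 0.1725
  C_21 = −[(-0.05)(0.85) − (-0.10)(-0.40)] = 0.0825
  C_22 = (0.70)(0.85) − (-0.10)(-0.05) = 0.5900
  C_23 = −[(0.70)(-0.40) − (-0.05)(-0.05)] = 0.2825
  C_31 = (-0.05)(-0.05) − (-0.10)(0.65) = 0.0675
  C_32 = −[(0.70)(-0.05) − (-0.10)(-0.35)] = 0.0700
  C_33 = (0.70)(0.65) − (-0.05)(-0.35) = 0.4375
det(I−A) = Σ_j (I−A)_1j·C_1j = (0.70)(0.5325) + (-0.05)(0.3000) + (-0.10)(0.1725) = 0.3405
adj(I−A) = Cᵀ =
  [ 0.5325   0.0825   0.0675]
  [ 0.3000   0.5900   0.0700]
  [ 0.1725   0.2825   0.4375]
(I − A)⁻¹ = adj(I−A) / det(I−A) ≈
  [   1.56388     0.24229     0.19824]
  [   0.88106     1.73275     0.20558]
  [   0.50661     0.82966     1.28488]
The output multiplier for sector j is the column-j sum of the Leontief inverse (I − A)⁻¹ = adj(I−A) / det(I−A).
Column 1 of adj(I−A): (0.5325, 0.3000, 0.1725); det(I−A) = 0.3405.
m_1 = (0.5325 + 0.3000 + 0.1725) / 0.3405 = 1.005 / 0.3405 ≈ 2.9515.

m_1 = 2.9515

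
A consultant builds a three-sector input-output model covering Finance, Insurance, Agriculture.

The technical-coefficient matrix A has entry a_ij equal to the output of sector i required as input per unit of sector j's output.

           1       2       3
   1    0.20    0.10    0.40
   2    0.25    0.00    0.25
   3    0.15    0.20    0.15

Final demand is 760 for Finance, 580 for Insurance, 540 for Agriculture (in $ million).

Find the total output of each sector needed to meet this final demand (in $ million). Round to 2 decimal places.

x_1 = 1744.30, x_2 = 1330.09, x_3 = 1256.07

I − A =
  [   0.80    -0.10    -0.40]
  [  -0.25     1.00    -0.25]
  [  -0.15    -0.20     0.85]
Cofactors of I−A, C_ij = (−1)^(i+j)·(minor ij) (rows/columns in the sector order above):
  C_11 = (1.00)(0.85) − (-0.25)(-0.20) = 0.8000
  C_12 = −[(-0.25)(0.85) − (-0.25)(-0.15)] = 0.2500
  C_13 = (-0.25)(-0.20) − (1.00)(-0.15) = 0.2000
  C_21 = −[(-0.10)(0.85) − (-0.40)(-0.20)] = 0.1650
  C_22 = (0.80)(0.85) − (-0.40)(-0.15) = 0.6200
  C_23 = −[(0.80)(-0.20) − (-0.10)(-0.15)] = 0.1750
  C_31 = (-0.10)(-0.25) − (-0.40)(1.00) = 0.4250
  C_32 = −[(0.80)(-0.25) − (-0.40)(-0.25)] = 0.3000
  C_33 = (0.80)(1.00) − (-0.10)(-0.25) = 0.7750
det(I−A) = Σ_j (I−A)_1j·C_1j = (0.80)(0.8000) + (-0.10)(0.2500) + (-0.40)(0.2000) = 0.5350
adj(I−A) = Cᵀ =
  [ 0.8000   0.1650   0.4250]
  [ 0.2500   0.6200   0.3000]
  [ 0.2000   0.1750   0.7750]
(I − A)⁻¹ = adj(I−A) / det(I−A) ≈
  [   1.4953     0.3084     0.7944]
  [   0.4673     1.1589     0.5607]
  [   0.3738     0.3271     1.4486]
x = (I − A)⁻¹ d = adj(I−A)·d / det(I−A), with det(I−A) = 0.5350:
  x_1 = (0.8000·760 + 0.1650·580 + 0.4250·540) / 0.5350 = 933.20 / 0.5350 ≈ 1744.30
  x_2 = (0.2500·760 + 0.6200·580 + 0.3000·540) / 0.5350 = 711.60 / 0.5350 ≈ 1330.09
  x_3 = (0.2000·760 + 0.1750·580 + 0.7750·540) / 0.5350 = 672.00 / 0.5350 ≈ 1256.07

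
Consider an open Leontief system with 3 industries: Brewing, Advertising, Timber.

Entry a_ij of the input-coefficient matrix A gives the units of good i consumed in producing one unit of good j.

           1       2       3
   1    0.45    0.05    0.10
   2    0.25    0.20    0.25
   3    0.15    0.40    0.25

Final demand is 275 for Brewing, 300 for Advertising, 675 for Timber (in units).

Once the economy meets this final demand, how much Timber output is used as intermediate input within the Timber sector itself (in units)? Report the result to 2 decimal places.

I − A =
  [   0.55    -0.05    -0.10]
  [  -0.25     0.80    -0.25]
  [  -0.15    -0.40     0.75]
Cofactors of I−A, C_ij = (−1)^(i+j)·(minor ij) (rows/columns in the sector order above):
  C_11 = (0.80)(0.75) − (-0.25)(-0.40) = 0.5000
  C_12 = −[(-0.25)(0.75) − (-0.25)(-0.15)] = 0.2250
  C_13 = (-0.25)(-0.40) − (0.80)(-0.15) = 0.2200
  C_21 = −[(-0.05)(0.75) − (-0.10)(-0.40)] = 0.0775
  C_22 = (0.55)(0.75) − (-0.10)(-0.15) = 0.3975
  C_23 = −[(0.55)(-0.40) − (-0.05)(-0.15)] = 0.2275
  C_31 = (-0.05)(-0.25) − (-0.10)(0.80) = 0.0925
  C_32 = −[(0.55)(-0.25) − (-0.10)(-0.25)] = 0.1625
  C_33 = (0.55)(0.80) − (-0.05)(-0.25) = 0.4275
det(I−A) = Σ_j (I−A)_1j·C_1j = (0.55)(0.5000) + (-0.05)(0.2250) + (-0.10)(0.2200) = 0.24175
adj(I−A) = Cᵀ =
  [ 0.5000   0.0775   0.0925]
  [ 0.2250   0.3975   0.1625]
  [ 0.2200   0.2275   0.4275]
(I − A)⁻¹ = adj(I−A) / det(I−A) ≈
  [   2.0683     0.3206     0.3826]
  [   0.9307     1.6443     0.6722]
  [   0.9100     0.9411     1.7684]
First solve x = (I − A)⁻¹ d = adj(I−A)·d / det(I−A); in particular x_3 = (0.2200·275 + 0.2275·300 + 0.4275·675) / 0.24175 = 417.3125 / 0.24175 ≈ 1726.2151.
Intermediate flow from 3 to 3: z_33 = a_33 · x_3 = 0.25 × 417.3125 / 0.24175 = 104.328125 / 0.24175 ≈ 431.55.

z_33 = 431.55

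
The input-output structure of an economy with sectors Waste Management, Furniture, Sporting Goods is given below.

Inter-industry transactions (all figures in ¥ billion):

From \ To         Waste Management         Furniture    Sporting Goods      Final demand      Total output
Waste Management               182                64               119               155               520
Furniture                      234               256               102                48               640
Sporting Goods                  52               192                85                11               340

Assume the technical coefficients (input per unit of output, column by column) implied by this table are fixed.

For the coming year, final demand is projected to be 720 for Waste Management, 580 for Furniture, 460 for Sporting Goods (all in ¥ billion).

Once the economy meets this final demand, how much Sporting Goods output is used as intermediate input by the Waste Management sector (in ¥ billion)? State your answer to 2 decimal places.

z_SW = 367.44

Technical coefficients a_ij = z_ij / X_j:
  a_WW = 182/520 = 0.35, a_FW = 234/520 = 0.45, a_SW = 52/520 = 0.10
  a_WF = 64/640 = 0.10, a_FF = 256/640 = 0.40, a_SF = 192/640 = 0.30
  a_WS = 119/340 = 0.35, a_FS = 102/340 = 0.30, a_SS = 85/340 = 0.25
I − A =
  [   0.65    -0.10    -0.35]
  [  -0.45     0.60    -0.30]
  [  -0.10    -0.30     0.75]
Cofactors of I−A, C_ij = (−1)^(i+j)·(minor ij) (rows/columns in the sector order above):
  C_11 = (0.60)(0.75) − (-0.30)(-0.30) = 0.3600
  C_12 = −[(-0.45)(0.75) − (-0.30)(-0.10)] = 0.3675
  C_13 = (-0.45)(-0.30) − (0.60)(-0.10) = 0.1950
  C_21 = −[(-0.10)(0.75) − (-0.35)(-0.30)] = 0.1800
  C_22 = (0.65)(0.75) − (-0.35)(-0.10) = 0.4525
  C_23 = −[(0.65)(-0.30) − (-0.10)(-0.10)] = 0.2050
  C_31 = (-0.10)(-0.30) − (-0.35)(0.60) = 0.2400
  C_32 = −[(0.65)(-0.30) − (-0.35)(-0.45)] = 0.3525
  C_33 = (0.65)(0.60) − (-0.10)(-0.45) = 0.3450
det(I−A) = Σ_j (I−A)_1j·C_1j = (0.65)(0.3600) + (-0.10)(0.3675) + (-0.35)(0.1950) = 0.1290
adj(I−A) = Cᵀ =
  [ 0.3600   0.1800   0.2400]
  [ 0.3675   0.4525   0.3525]
  [ 0.1950   0.2050   0.3450]
(I − A)⁻¹ = adj(I−A) / det(I−A) ≈
  [   2.7907     1.3953     1.8605]
  [   2.8488     3.5078     2.7326]
  [   1.5116     1.5891     2.6744]
First solve x = (I − A)⁻¹ d = adj(I−A)·d / det(I−A); in particular x_W = (0.3600·720 + 0.1800·580 + 0.2400·460) / 0.1290 = 474.00 / 0.1290 ≈ 3674.4186.
Intermediate flow from S to W: z_SW = a_SW · x_W = 0.10 × 474.00 / 0.1290 = 47.40 / 0.1290 ≈ 367.44.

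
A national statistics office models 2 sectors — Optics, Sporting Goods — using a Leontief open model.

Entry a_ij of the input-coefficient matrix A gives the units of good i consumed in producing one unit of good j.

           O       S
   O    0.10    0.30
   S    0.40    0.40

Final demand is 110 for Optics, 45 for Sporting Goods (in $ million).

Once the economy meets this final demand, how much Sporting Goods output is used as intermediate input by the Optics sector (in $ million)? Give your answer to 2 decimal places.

z_SO = 75.71

I − A =
  [   0.90    -0.30]
  [  -0.40     0.60]
det(I−A) = (0.90)(0.60) − (-0.30)(-0.40) = 0.4200
adj(I−A) = [[0.60, 0.30], [0.40, 0.90]]
(I − A)⁻¹ = adj(I−A) / det(I−A) ≈
  [   1.4286     0.7143]
  [   0.9524     2.1429]
First solve x = (I − A)⁻¹ d = adj(I−A)·d / det(I−A); in particular x_O = (0.60·110 + 0.30·45) / 0.4200 = 79.50 / 0.4200 ≈ 189.2857.
Intermediate flow from S to O: z_SO = a_SO · x_O = 0.40 × 79.50 / 0.4200 = 31.80 / 0.4200 ≈ 75.71.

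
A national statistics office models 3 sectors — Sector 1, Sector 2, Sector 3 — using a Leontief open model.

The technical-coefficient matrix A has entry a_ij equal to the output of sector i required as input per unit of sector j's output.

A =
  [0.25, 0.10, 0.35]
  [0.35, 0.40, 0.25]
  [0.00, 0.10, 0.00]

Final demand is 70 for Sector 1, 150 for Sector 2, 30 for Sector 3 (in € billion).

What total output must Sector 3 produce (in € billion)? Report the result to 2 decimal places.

I − A =
  [   0.75    -0.10    -0.35]
  [  -0.35     0.60    -0.25]
  [   0.00    -0.10     1.00]
Cofactors of I−A, C_ij = (−1)^(i+j)·(minor ij) (rows/columns in the sector order above):
  C_11 = (0.60)(1.00) − (-0.25)(-0.10) = 0.5750
  C_12 = −[(-0.35)(1.00) − (-0.25)(0.00)] = 0.3500
  C_13 = (-0.35)(-0.10) − (0.60)(0.00) = 0.0350
  C_21 = −[(-0.10)(1.00) − (-0.35)(-0.10)] = 0.1350
  C_22 = (0.75)(1.00) − (-0.35)(0.00) = 0.7500
  C_23 = −[(0.75)(-0.10) − (-0.10)(0.00)] = 0.0750
  C_31 = (-0.10)(-0.25) − (-0.35)(0.60) = 0.2350
  C_32 = −[(0.75)(-0.25) − (-0.35)(-0.35)] = 0.3100
  C_33 = (0.75)(0.60) − (-0.10)(-0.35) = 0.4150
det(I−A) = Σ_j (I−A)_1j·C_1j = (0.75)(0.5750) + (-0.10)(0.3500) + (-0.35)(0.0350) = 0.3840
adj(I−A) = Cᵀ =
  [ 0.5750   0.1350   0.2350]
  [ 0.3500   0.7500   0.3100]
  [ 0.0350   0.0750   0.4150]
(I − A)⁻¹ = adj(I−A) / det(I−A) ≈
  [   1.4974     0.3516     0.6120]
  [   0.9115     1.9531     0.8073]
  [   0.0911     0.1953     1.0807]
x = (I − A)⁻¹ d = adj(I−A)·d / det(I−A), with det(I−A) = 0.3840:
  x_1 = (0.5750·70 + 0.1350·150 + 0.2350·30) / 0.3840 = 67.55 / 0.3840 ≈ 175.91
  x_2 = (0.3500·70 + 0.7500·150 + 0.3100·30) / 0.3840 = 146.30 / 0.3840 ≈ 380.99
  x_3 = (0.0350·70 + 0.0750·150 + 0.4150·30) / 0.3840 = 26.15 / 0.3840 ≈ 68.10

x_3 = 68.10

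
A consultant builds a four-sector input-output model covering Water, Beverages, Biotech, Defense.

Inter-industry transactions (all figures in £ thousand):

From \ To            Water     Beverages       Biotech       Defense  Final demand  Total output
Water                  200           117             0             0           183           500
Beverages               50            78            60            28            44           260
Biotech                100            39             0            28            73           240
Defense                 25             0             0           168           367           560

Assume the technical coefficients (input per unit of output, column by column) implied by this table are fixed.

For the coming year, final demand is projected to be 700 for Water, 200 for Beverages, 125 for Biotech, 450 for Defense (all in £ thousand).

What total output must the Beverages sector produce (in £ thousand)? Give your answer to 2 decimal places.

Technical coefficients a_ij = z_ij / X_j:
  a_11 = 200/500 = 0.40, a_21 = 50/500 = 0.10, a_31 = 100/500 = 0.20, a_41 = 25/500 = 0.05
  a_12 = 117/260 = 0.45, a_22 = 78/260 = 0.30, a_32 = 39/260 = 0.15, a_42 = 0/260 = 0.00
  a_13 = 0/240 = 0.00, a_23 = 60/240 = 0.25, a_33 = 0/240 = 0.00, a_43 = 0/240 = 0.00
  a_14 = 0/560 = 0.00, a_24 = 28/560 = 0.05, a_34 = 28/560 = 0.05, a_44 = 168/560 = 0.30
I − A =
  [   0.60    -0.45     0.00     0.00]
  [  -0.10     0.70    -0.25    -0.05]
  [  -0.20    -0.15     1.00    -0.05]
  [  -0.05     0.00     0.00     0.70]
Compute the cofactors C_ij = (−1)^(i+j)·(3×3 minor ij) of I−A; the adjugate is their transpose:
adj(I−A) = Cᵀ =
  [ 0.463750   0.315000   0.078750   0.028125]
  [ 0.108125   0.420000   0.105000   0.037500]
  [ 0.110625   0.127125   0.261375   0.027750]
  [ 0.033125   0.022500   0.005625   0.330000]
det(I−A) = Σ_j (I−A)_1j·C_1j = (0.60)(0.463750) + (-0.45)(0.108125) + (0.00)(0.110625) + (0.00)(0.033125) = 0.22959375
(I − A)⁻¹ = adj(I−A) / det(I−A) ≈
  [   2.0199     1.3720     0.3430     0.1225]
  [   0.4709     1.8293     0.4573     0.1633]
  [   0.4818     0.5537     1.1384     0.1209]
  [   0.1443     0.0980     0.0245     1.4373]
x = (I − A)⁻¹ d = adj(I−A)·d / det(I−A), with det(I−A) = 0.22959375:
  x_1 = (0.463750·700 + 0.315000·200 + 0.078750·125 + 0.028125·450) / 0.22959375 = 410.125 / 0.22959375 ≈ 1786.31
  x_2 = (0.108125·700 + 0.420000·200 + 0.105000·125 + 0.037500·450) / 0.22959375 = 189.6875 / 0.22959375 ≈ 826.19
  x_3 = (0.110625·700 + 0.127125·200 + 0.261375·125 + 0.027750·450) / 0.22959375 = 148.021875 / 0.22959375 ≈ 644.71
  x_4 = (0.033125·700 + 0.022500·200 + 0.005625·125 + 0.330000·450) / 0.22959375 = 176.890625 / 0.22959375 ≈ 770.45

x_2 = 826.19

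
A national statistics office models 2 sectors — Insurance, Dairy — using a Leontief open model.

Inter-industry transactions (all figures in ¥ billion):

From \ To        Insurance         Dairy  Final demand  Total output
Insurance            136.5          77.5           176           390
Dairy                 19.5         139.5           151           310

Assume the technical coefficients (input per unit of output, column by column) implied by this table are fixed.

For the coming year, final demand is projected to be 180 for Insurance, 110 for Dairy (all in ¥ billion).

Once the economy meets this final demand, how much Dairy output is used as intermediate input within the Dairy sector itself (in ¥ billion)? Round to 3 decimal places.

z_DD = 105.000

Technical coefficients a_ij = z_ij / X_j:
  a_II = 136.5/390 = 0.35, a_DI = 19.5/390 = 0.05
  a_ID = 77.5/310 = 0.25, a_DD = 139.5/310 = 0.45
I − A =
  [   0.65    -0.25]
  [  -0.05     0.55]
det(I−A) = (0.65)(0.55) − (-0.25)(-0.05) = 0.3450
adj(I−A) = [[0.55, 0.25], [0.05, 0.65]]
(I − A)⁻¹ = adj(I−A) / det(I−A) ≈
  [   1.5942     0.7246]
  [   0.1449     1.8841]
First solve x = (I − A)⁻¹ d = adj(I−A)·d / det(I−A); in particular x_D = (0.05·180 + 0.65·110) / 0.3450 = 80.50 / 0.3450 ≈ 233.33333.
Intermediate flow from D to D: z_DD = a_DD · x_D = 0.45 × 80.50 / 0.3450 = 36.225 / 0.3450 = 105.000.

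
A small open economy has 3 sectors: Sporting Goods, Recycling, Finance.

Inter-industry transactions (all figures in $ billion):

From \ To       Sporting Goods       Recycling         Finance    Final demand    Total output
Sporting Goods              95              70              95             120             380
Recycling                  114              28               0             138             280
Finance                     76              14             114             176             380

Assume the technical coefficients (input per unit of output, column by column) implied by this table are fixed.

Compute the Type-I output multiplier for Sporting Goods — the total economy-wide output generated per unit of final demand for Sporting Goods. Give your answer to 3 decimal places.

m_1 = 2.788

Technical coefficients a_ij = z_ij / X_j:
  a_11 = 95/380 = 0.25, a_21 = 114/380 = 0.30, a_31 = 76/380 = 0.20
  a_12 = 70/280 = 0.25, a_22 = 28/280 = 0.10, a_32 = 14/280 = 0.05
  a_13 = 95/380 = 0.25, a_23 = 0/380 = 0.00, a_33 = 114/380 = 0.30
I − A =
  [   0.75    -0.25    -0.25]
  [  -0.30     0.90     0.00]
  [  -0.20    -0.05     0.70]
Cofactors of I−A, C_ij = (−1)^(i+j)·(minor ij) (rows/columns in the sector order above):
  C_11 = (0.90)(0.70) − (0.00)(-0.05) = 0.6300
  C_12 = −[(-0.30)(0.70) − (0.00)(-0.20)] = 0.2100
  C_13 = (-0.30)(-0.05) − (0.90)(-0.20) = 0.1950
  C_21 = −[(-0.25)(0.70) − (-0.25)(-0.05)] = 0.1875
  C_22 = (0.75)(0.70) − (-0.25)(-0.20) = 0.4750
  C_23 = −[(0.75)(-0.05) − (-0.25)(-0.20)] = 0.0875
  C_31 = (-0.25)(0.00) − (-0.25)(0.90) = 0.2250
  C_32 = −[(0.75)(0.00) − (-0.25)(-0.30)] = 0.0750
  C_33 = (0.75)(0.90) − (-0.25)(-0.30) = 0.6000
det(I−A) = Σ_j (I−A)_1j·C_1j = (0.75)(0.6300) + (-0.25)(0.2100) + (-0.25)(0.1950) = 0.37125
adj(I−A) = Cᵀ =
  [ 0.6300   0.1875   0.2250]
  [ 0.2100   0.4750   0.0750]
  [ 0.1950   0.0875   0.6000]
(I − A)⁻¹ = adj(I−A) / det(I−A) ≈
  [   1.6970     0.5051     0.6061]
  [   0.5657     1.2795     0.2020]
  [   0.5253     0.2357     1.6162]
The output multiplier for sector j is the column-j sum of the Leontief inverse (I − A)⁻¹ = adj(I−A) / det(I−A).
Column 1 of adj(I−A): (0.6300, 0.2100, 0.1950); det(I−A) = 0.37125.
m_1 = (0.6300 + 0.2100 + 0.1950) / 0.37125 = 1.035 / 0.37125 ≈ 2.788.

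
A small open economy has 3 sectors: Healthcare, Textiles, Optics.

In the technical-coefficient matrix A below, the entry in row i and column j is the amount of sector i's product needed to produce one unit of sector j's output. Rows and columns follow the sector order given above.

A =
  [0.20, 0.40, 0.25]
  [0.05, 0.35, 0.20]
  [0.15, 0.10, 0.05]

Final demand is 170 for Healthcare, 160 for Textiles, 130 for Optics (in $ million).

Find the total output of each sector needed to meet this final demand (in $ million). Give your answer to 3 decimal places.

I − A =
  [   0.80    -0.40    -0.25]
  [  -0.05     0.65    -0.20]
  [  -0.15    -0.10     0.95]
Cofactors of I−A, C_ij = (−1)^(i+j)·(minor ij) (rows/columns in the sector order above):
  C_11 = (0.65)(0.95) − (-0.20)(-0.10) = 0.5975
  C_12 = −[(-0.05)(0.95) − (-0.20)(-0.15)] = 0.0775
  C_13 = (-0.05)(-0.10) − (0.65)(-0.15) = 0.1025
  C_21 = −[(-0.40)(0.95) − (-0.25)(-0.10)] = 0.4050
  C_22 = (0.80)(0.95) − (-0.25)(-0.15) = 0.7225
  C_23 = −[(0.80)(-0.10) − (-0.40)(-0.15)] = 0.1400
  C_31 = (-0.40)(-0.20) − (-0.25)(0.65) = 0.2425
  C_32 = −[(0.80)(-0.20) − (-0.25)(-0.05)] = 0.1725
  C_33 = (0.80)(0.65) − (-0.40)(-0.05) = 0.5000
det(I−A) = Σ_j (I−A)_1j·C_1j = (0.80)(0.5975) + (-0.40)(0.0775) + (-0.25)(0.1025) = 0.421375
adj(I−A) = Cᵀ =
  [ 0.5975   0.4050   0.2425]
  [ 0.0775   0.7225   0.1725]
  [ 0.1025   0.1400   0.5000]
(I − A)⁻¹ = adj(I−A) / det(I−A) ≈
  [   1.4180     0.9611     0.5755]
  [   0.1839     1.7146     0.4094]
  [   0.2433     0.3322     1.1866]
x = (I − A)⁻¹ d = adj(I−A)·d / det(I−A), with det(I−A) = 0.421375:
  x_1 = (0.5975·170 + 0.4050·160 + 0.2425·130) / 0.421375 = 197.90 / 0.421375 ≈ 469.653
  x_2 = (0.0775·170 + 0.7225·160 + 0.1725·130) / 0.421375 = 151.20 / 0.421375 ≈ 358.825
  x_3 = (0.1025·170 + 0.1400·160 + 0.5000·130) / 0.421375 = 104.825 / 0.421375 ≈ 248.769

x_1 = 469.653, x_2 = 358.825, x_3 = 248.769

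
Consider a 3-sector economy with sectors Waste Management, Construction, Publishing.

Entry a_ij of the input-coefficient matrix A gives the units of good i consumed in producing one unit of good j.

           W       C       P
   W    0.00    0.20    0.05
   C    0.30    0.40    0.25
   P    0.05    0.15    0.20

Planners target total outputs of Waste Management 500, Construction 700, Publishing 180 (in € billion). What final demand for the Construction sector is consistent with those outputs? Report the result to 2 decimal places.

I − A =
  [   1.00    -0.20    -0.05]
  [  -0.30     0.60    -0.25]
  [  -0.05    -0.15     0.80]
d = (I − A) x:
  d_W = (+1.00)·500 + (-0.20)·700 + (-0.05)·180 = 351.00
  d_C = (-0.30)·500 + (+0.60)·700 + (-0.25)·180 = 225.00
  d_P = (-0.05)·500 + (-0.15)·700 + (+0.80)·180 = 14.00

d_C = 225.00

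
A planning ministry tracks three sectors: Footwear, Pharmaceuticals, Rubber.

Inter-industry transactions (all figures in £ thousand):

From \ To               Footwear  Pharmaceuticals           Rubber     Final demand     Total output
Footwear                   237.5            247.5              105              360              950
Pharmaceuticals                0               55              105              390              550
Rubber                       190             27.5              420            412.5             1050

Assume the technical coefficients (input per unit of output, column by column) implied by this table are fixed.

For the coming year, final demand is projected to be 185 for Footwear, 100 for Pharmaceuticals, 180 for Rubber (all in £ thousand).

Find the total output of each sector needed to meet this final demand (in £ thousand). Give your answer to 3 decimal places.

x_1 = 402.872, x_2 = 160.855, x_3 = 447.695

Technical coefficients a_ij = z_ij / X_j:
  a_11 = 237.5/950 = 0.25, a_21 = 0/950 = 0.00, a_31 = 190/950 = 0.20
  a_12 = 247.5/550 = 0.45, a_22 = 55/550 = 0.10, a_32 = 27.5/550 = 0.05
  a_13 = 105/1050 = 0.10, a_23 = 105/1050 = 0.10, a_33 = 420/1050 = 0.40
I − A =
  [   0.75    -0.45    -0.10]
  [   0.00     0.90    -0.10]
  [  -0.20    -0.05     0.60]
Cofactors of I−A, C_ij = (−1)^(i+j)·(minor ij) (rows/columns in the sector order above):
  C_11 = (0.90)(0.60) − (-0.10)(-0.05) = 0.5350
  C_12 = −[(0.00)(0.60) − (-0.10)(-0.20)] = 0.0200
  C_13 = (0.00)(-0.05) − (0.90)(-0.20) = 0.1800
  C_21 = −[(-0.45)(0.60) − (-0.10)(-0.05)] = 0.2750
  C_22 = (0.75)(0.60) − (-0.10)(-0.20) = 0.4300
  C_23 = −[(0.75)(-0.05) − (-0.45)(-0.20)] = 0.1275
  C_31 = (-0.45)(-0.10) − (-0.10)(0.90) = 0.1350
  C_32 = −[(0.75)(-0.10) − (-0.10)(0.00)] = 0.0750
  C_33 = (0.75)(0.90) − (-0.45)(0.00) = 0.6750
det(I−A) = Σ_j (I−A)_1j·C_1j = (0.75)(0.5350) + (-0.45)(0.0200) + (-0.10)(0.1800) = 0.37425
adj(I−A) = Cᵀ =
  [ 0.5350   0.2750   0.1350]
  [ 0.0200   0.4300   0.0750]
  [ 0.1800   0.1275   0.6750]
(I − A)⁻¹ = adj(I−A) / det(I−A) ≈
  [   1.4295     0.7348     0.3607]
  [   0.0534     1.1490     0.2004]
  [   0.4810     0.3407     1.8036]
x = (I − A)⁻¹ d = adj(I−A)·d / det(I−A), with det(I−A) = 0.37425:
  x_1 = (0.5350·185 + 0.2750·100 + 0.1350·180) / 0.37425 = 150.775 / 0.37425 ≈ 402.872
  x_2 = (0.0200·185 + 0.4300·100 + 0.0750·180) / 0.37425 = 60.20 / 0.37425 ≈ 160.855
  x_3 = (0.1800·185 + 0.1275·100 + 0.6750·180) / 0.37425 = 167.55 / 0.37425 ≈ 447.695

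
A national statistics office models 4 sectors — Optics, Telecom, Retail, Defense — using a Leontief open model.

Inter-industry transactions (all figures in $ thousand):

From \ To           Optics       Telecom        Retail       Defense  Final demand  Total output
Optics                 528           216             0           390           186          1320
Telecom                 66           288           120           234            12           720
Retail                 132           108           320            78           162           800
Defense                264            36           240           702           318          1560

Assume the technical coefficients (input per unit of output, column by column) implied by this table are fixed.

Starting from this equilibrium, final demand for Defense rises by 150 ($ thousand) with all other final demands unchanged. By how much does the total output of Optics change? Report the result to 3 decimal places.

Δx_1 = 274.457

Technical coefficients a_ij = z_ij / X_j:
  a_11 = 528/1320 = 0.40, a_21 = 66/1320 = 0.05, a_31 = 132/1320 = 0.10, a_41 = 264/1320 = 0.20
  a_12 = 216/720 = 0.30, a_22 = 288/720 = 0.40, a_32 = 108/720 = 0.15, a_42 = 36/720 = 0.05
  a_13 = 0/800 = 0.00, a_23 = 120/800 = 0.15, a_33 = 320/800 = 0.40, a_43 = 240/800 = 0.30
  a_14 = 390/1560 = 0.25, a_24 = 234/1560 = 0.15, a_34 = 78/1560 = 0.05, a_44 = 702/1560 = 0.45
I − A =
  [   0.60    -0.30     0.00    -0.25]
  [  -0.05     0.60    -0.15    -0.15]
  [  -0.10    -0.15     0.60    -0.05]
  [  -0.20    -0.05    -0.30     0.55]
Compute the cofactors C_ij = (−1)^(i+j)·(3×3 minor ij) of I−A; the adjugate is their transpose:
adj(I−A) = Cᵀ =
  [ 0.165000   0.113250   0.085125   0.113625]
  [ 0.048000   0.151500   0.072750   0.069750]
  [ 0.047000   0.064250   0.145625   0.052125]
  [ 0.090000   0.090000   0.117000   0.189000]
det(I−A) = Σ_j (I−A)_1j·C_1j = (0.60)(0.165000) + (-0.30)(0.048000) + (0.00)(0.047000) + (-0.25)(0.090000) = 0.0621
(I − A)⁻¹ = adj(I−A) / det(I−A) ≈
  [   2.6570     1.8237     1.3708     1.8297]
  [   0.7729     2.4396     1.1715     1.1232]
  [   0.7568     1.0346     2.3450     0.8394]
  [   1.4493     1.4493     1.8841     3.0435]
Δx = (I − A)⁻¹ Δd with Δd having +150 in the Defense component and 0 elsewhere.
So Δx_1 = L_14 · (+150), where L_14 = adj(I−A)_14 / det(I−A) = 0.113625 / 0.0621.
Δx_1 = 0.113625 × (+150) / 0.0621 = 17.04375 / 0.0621 ≈ 274.457.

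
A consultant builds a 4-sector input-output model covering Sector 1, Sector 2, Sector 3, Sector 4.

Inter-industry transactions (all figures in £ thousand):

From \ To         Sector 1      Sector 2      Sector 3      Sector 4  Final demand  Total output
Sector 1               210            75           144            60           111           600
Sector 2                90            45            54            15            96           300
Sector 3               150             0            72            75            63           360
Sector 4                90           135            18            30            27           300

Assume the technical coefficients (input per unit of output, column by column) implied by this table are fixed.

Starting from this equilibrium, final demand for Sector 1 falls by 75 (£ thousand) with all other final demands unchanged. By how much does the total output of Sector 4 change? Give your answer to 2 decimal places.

Technical coefficients a_ij = z_ij / X_j:
  a_11 = 210/600 = 0.35, a_21 = 90/600 = 0.15, a_31 = 150/600 = 0.25, a_41 = 90/600 = 0.15
  a_12 = 75/300 = 0.25, a_22 = 45/300 = 0.15, a_32 = 0/300 = 0.00, a_42 = 135/300 = 0.45
  a_13 = 144/360 = 0.40, a_23 = 54/360 = 0.15, a_33 = 72/360 = 0.20, a_43 = 18/360 = 0.05
  a_14 = 60/300 = 0.20, a_24 = 15/300 = 0.05, a_34 = 75/300 = 0.25, a_44 = 30/300 = 0.10
I − A =
  [   0.65    -0.25    -0.40    -0.20]
  [  -0.15     0.85    -0.15    -0.05]
  [  -0.25     0.00     0.80    -0.25]
  [  -0.15    -0.45    -0.05     0.90]
Compute the cofactors C_ij = (−1)^(i+j)·(3×3 minor ij) of I−A; the adjugate is their transpose:
adj(I−A) = Cᵀ =
  [ 0.566500   0.293875   0.353375   0.240375]
  [ 0.152125   0.328375   0.143375   0.091875]
  [ 0.234375   0.161250   0.408000   0.174375]
  [ 0.183500   0.222125   0.153250   0.317625]
det(I−A) = Σ_j (I−A)_1j·C_1j = (0.65)(0.566500) + (-0.25)(0.152125) + (-0.40)(0.234375) + (-0.20)(0.183500) = 0.19974375
(I − A)⁻¹ = adj(I−A) / det(I−A) ≈
  [   2.8361     1.4713     1.7691     1.2034]
  [   0.7616     1.6440     0.7178     0.4600]
  [   1.1734     0.8073     2.0426     0.8730]
  [   0.9187     1.1120     0.7672     1.5902]
Δx = (I − A)⁻¹ Δd with Δd having -75 in the Sector 1 component and 0 elsewhere.
So Δx_4 = L_41 · (-75), where L_41 = adj(I−A)_41 / det(I−A) = 0.183500 / 0.19974375.
Δx_4 = 0.183500 × (-75) / 0.19974375 = -13.7625 / 0.19974375 ≈ -68.90.

Δx_4 = -68.90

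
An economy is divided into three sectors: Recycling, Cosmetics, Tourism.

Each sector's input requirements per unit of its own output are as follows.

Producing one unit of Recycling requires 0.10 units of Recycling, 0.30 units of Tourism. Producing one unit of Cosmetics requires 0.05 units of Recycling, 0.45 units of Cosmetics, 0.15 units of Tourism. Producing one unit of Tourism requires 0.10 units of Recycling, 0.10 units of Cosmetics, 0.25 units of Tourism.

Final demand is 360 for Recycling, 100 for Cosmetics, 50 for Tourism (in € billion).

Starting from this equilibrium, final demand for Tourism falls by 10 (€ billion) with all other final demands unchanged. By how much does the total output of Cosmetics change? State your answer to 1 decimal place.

Δx_2 = -2.6

I − A =
  [   0.90    -0.05    -0.10]
  [   0.00     0.55    -0.10]
  [  -0.30    -0.15     0.75]
Cofactors of I−A, C_ij = (−1)^(i+j)·(minor ij) (rows/columns in the sector order above):
  C_11 = (0.55)(0.75) − (-0.10)(-0.15) = 0.3975
  C_12 = −[(0.00)(0.75) − (-0.10)(-0.30)] = 0.0300
  C_13 = (0.00)(-0.15) − (0.55)(-0.30) = 0.1650
  C_21 = −[(-0.05)(0.75) − (-0.10)(-0.15)] = 0.0525
  C_22 = (0.90)(0.75) − (-0.10)(-0.30) = 0.6450
  C_23 = −[(0.90)(-0.15) − (-0.05)(-0.30)] = 0.1500
  C_31 = (-0.05)(-0.10) − (-0.10)(0.55) = 0.0600
  C_32 = −[(0.90)(-0.10) − (-0.10)(0.00)] = 0.0900
  C_33 = (0.90)(0.55) − (-0.05)(0.00) = 0.4950
det(I−A) = Σ_j (I−A)_1j·C_1j = (0.90)(0.3975) + (-0.05)(0.0300) + (-0.10)(0.1650) = 0.33975
adj(I−A) = Cᵀ =
  [ 0.3975   0.0525   0.0600]
  [ 0.0300   0.6450   0.0900]
  [ 0.1650   0.1500   0.4950]
(I − A)⁻¹ = adj(I−A) / det(I−A) ≈
  [   1.1700     0.1545     0.1766]
  [   0.0883     1.8985     0.2649]
  [   0.4857     0.4415     1.4570]
Δx = (I − A)⁻¹ Δd with Δd having -10 in the Tourism component and 0 elsewhere.
So Δx_2 = L_23 · (-10), where L_23 = adj(I−A)_23 / det(I−A) = 0.0900 / 0.33975.
Δx_2 = 0.0900 × (-10) / 0.33975 = -0.90 / 0.33975 ≈ -2.6.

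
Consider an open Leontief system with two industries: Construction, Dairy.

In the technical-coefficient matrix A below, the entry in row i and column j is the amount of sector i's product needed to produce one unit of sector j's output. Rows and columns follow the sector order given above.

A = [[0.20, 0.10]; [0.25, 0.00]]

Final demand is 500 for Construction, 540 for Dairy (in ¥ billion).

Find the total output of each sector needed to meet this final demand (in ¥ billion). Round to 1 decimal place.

x_1 = 714.8, x_2 = 718.7

I − A =
  [   0.80    -0.10]
  [  -0.25     1.00]
det(I−A) = (0.80)(1.00) − (-0.10)(-0.25) = 0.7750
adj(I−A) = [[1.00, 0.10], [0.25, 0.80]]
(I − A)⁻¹ = adj(I−A) / det(I−A) ≈
  [   1.2903     0.1290]
  [   0.3226     1.0323]
x = (I − A)⁻¹ d = adj(I−A)·d / det(I−A), with det(I−A) = 0.7750:
  x_1 = (1.00·500 + 0.10·540) / 0.7750 = 554.00 / 0.7750 ≈ 714.8
  x_2 = (0.25·500 + 0.80·540) / 0.7750 = 557.00 / 0.7750 ≈ 718.7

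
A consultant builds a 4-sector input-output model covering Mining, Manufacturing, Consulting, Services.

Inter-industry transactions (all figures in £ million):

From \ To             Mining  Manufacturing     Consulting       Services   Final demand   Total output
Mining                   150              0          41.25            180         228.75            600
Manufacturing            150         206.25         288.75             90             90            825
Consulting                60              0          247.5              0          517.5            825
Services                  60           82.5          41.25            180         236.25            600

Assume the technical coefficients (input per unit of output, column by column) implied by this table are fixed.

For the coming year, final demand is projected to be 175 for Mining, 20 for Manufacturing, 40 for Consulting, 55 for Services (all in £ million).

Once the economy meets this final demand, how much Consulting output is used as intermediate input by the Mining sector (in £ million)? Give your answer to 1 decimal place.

z_31 = 30.3

Technical coefficients a_ij = z_ij / X_j:
  a_11 = 150/600 = 0.25, a_21 = 150/600 = 0.25, a_31 = 60/600 = 0.10, a_41 = 60/600 = 0.10
  a_12 = 0/825 = 0.00, a_22 = 206.25/825 = 0.25, a_32 = 0/825 = 0.00, a_42 = 82.5/825 = 0.10
  a_13 = 41.25/825 = 0.05, a_23 = 288.75/825 = 0.35, a_33 = 247.5/825 = 0.30, a_43 = 41.25/825 = 0.05
  a_14 = 180/600 = 0.30, a_24 = 90/600 = 0.15, a_34 = 0/600 = 0.00, a_44 = 180/600 = 0.30
I − A =
  [   0.75     0.00    -0.05    -0.30]
  [  -0.25     0.75    -0.35    -0.15]
  [  -0.10     0.00     0.70     0.00]
  [  -0.10    -0.10    -0.05     0.70]
Compute the cofactors C_ij = (−1)^(i+j)·(3×3 minor ij) of I−A; the adjugate is their transpose:
adj(I−A) = Cᵀ =
  [ 0.357000   0.021000   0.047250   0.157500]
  [ 0.158250   0.341500   0.192125   0.141000]
  [ 0.051000   0.003000   0.352500   0.022500]
  [ 0.077250   0.052000   0.059375   0.390000]
det(I−A) = Σ_j (I−A)_1j·C_1j = (0.75)(0.357000) + (0.00)(0.158250) + (-0.05)(0.051000) + (-0.30)(0.077250) = 0.242025
(I − A)⁻¹ = adj(I−A) / det(I−A) ≈
  [   1.4751     0.0868     0.1952     0.6508]
  [   0.6539     1.4110     0.7938     0.5826]
  [   0.2107     0.0124     1.4565     0.0930]
  [   0.3192     0.2149     0.2453     1.6114]
First solve x = (I − A)⁻¹ d = adj(I−A)·d / det(I−A); in particular x_1 = (0.357000·175 + 0.021000·20 + 0.047250·40 + 0.157500·55) / 0.242025 = 73.4475 / 0.242025 ≈ 303.471.
Intermediate flow from 3 to 1: z_31 = a_31 · x_1 = 0.10 × 73.4475 / 0.242025 = 7.34475 / 0.242025 ≈ 30.3.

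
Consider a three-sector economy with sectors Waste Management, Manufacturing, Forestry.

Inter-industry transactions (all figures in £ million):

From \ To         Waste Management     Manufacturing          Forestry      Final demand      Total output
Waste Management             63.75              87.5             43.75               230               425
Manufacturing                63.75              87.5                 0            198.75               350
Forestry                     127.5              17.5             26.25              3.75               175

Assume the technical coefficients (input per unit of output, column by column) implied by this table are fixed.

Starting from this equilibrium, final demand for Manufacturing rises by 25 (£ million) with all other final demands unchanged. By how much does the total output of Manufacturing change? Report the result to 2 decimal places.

Technical coefficients a_ij = z_ij / X_j:
  a_WW = 63.75/425 = 0.15, a_MW = 63.75/425 = 0.15, a_FW = 127.5/425 = 0.30
  a_WM = 87.5/350 = 0.25, a_MM = 87.5/350 = 0.25, a_FM = 17.5/350 = 0.05
  a_WF = 43.75/175 = 0.25, a_MF = 0/175 = 0.00, a_FF = 26.25/175 = 0.15
I − A =
  [   0.85    -0.25    -0.25]
  [  -0.15     0.75     0.00]
  [  -0.30    -0.05     0.85]
Cofactors of I−A, C_ij = (−1)^(i+j)·(minor ij) (rows/columns in the sector order above):
  C_11 = (0.75)(0.85) − (0.00)(-0.05) = 0.6375
  C_12 = −[(-0.15)(0.85) − (0.00)(-0.30)] = 0.1275
  C_13 = (-0.15)(-0.05) − (0.75)(-0.30) = 0.2325
  C_21 = −[(-0.25)(0.85) − (-0.25)(-0.05)] = 0.2250
  C_22 = (0.85)(0.85) − (-0.25)(-0.30) = 0.6475
  C_23 = −[(0.85)(-0.05) − (-0.25)(-0.30)] = 0.1175
  C_31 = (-0.25)(0.00) − (-0.25)(0.75) = 0.1875
  C_32 = −[(0.85)(0.00) − (-0.25)(-0.15)] = 0.0375
  C_33 = (0.85)(0.75) − (-0.25)(-0.15) = 0.6000
det(I−A) = Σ_j (I−A)_1j·C_1j = (0.85)(0.6375) + (-0.25)(0.1275) + (-0.25)(0.2325) = 0.451875
adj(I−A) = Cᵀ =
  [ 0.6375   0.2250   0.1875]
  [ 0.1275   0.6475   0.0375]
  [ 0.2325   0.1175   0.6000]
(I − A)⁻¹ = adj(I−A) / det(I−A) ≈
  [   1.4108     0.4979     0.4149]
  [   0.2822     1.4329     0.0830]
  [   0.5145     0.2600     1.3278]
Δx = (I − A)⁻¹ Δd with Δd having +25 in the Manufacturing component and 0 elsewhere.
So Δx_M = L_MM · (+25), where L_MM = adj(I−A)_MM / det(I−A) = 0.6475 / 0.451875.
Δx_M = 0.6475 × (+25) / 0.451875 = 16.1875 / 0.451875 ≈ 35.82.

Δx_M = 35.82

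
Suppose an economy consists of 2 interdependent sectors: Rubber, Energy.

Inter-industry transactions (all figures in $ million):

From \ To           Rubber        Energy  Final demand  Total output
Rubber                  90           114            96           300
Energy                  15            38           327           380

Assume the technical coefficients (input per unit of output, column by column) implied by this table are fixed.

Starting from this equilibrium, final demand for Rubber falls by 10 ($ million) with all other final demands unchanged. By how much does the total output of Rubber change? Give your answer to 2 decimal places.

Δx_1 = -14.63

Technical coefficients a_ij = z_ij / X_j:
  a_11 = 90/300 = 0.30, a_21 = 15/300 = 0.05
  a_12 = 114/380 = 0.30, a_22 = 38/380 = 0.10
I − A =
  [   0.70    -0.30]
  [  -0.05     0.90]
det(I−A) = (0.70)(0.90) − (-0.30)(-0.05) = 0.6150
adj(I−A) = [[0.90, 0.30], [0.05, 0.70]]
(I − A)⁻¹ = adj(I−A) / det(I−A) ≈
  [   1.4634     0.4878]
  [   0.0813     1.1382]
Δx = (I − A)⁻¹ Δd with Δd having -10 in the Rubber component and 0 elsewhere.
So Δx_1 = L_11 · (-10), where L_11 = adj(I−A)_11 / det(I−A) = 0.90 / 0.6150.
Δx_1 = 0.90 × (-10) / 0.6150 = -9.00 / 0.6150 ≈ -14.63.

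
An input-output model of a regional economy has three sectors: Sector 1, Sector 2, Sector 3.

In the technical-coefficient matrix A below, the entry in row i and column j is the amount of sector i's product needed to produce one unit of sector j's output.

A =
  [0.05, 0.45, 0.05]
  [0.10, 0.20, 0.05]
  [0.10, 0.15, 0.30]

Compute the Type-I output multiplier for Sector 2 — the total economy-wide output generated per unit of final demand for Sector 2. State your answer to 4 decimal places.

m_2 = 2.4056

I − A =
  [   0.95    -0.45    -0.05]
  [  -0.10     0.80    -0.05]
  [  -0.10    -0.15     0.70]
Cofactors of I−A, C_ij = (−1)^(i+j)·(minor ij) (rows/columns in the sector order above):
  C_11 = (0.80)(0.70) − (-0.05)(-0.15) = 0.5525
  C_12 = −[(-0.10)(0.70) − (-0.05)(-0.10)] = 0.0750
  C_13 = (-0.10)(-0.15) − (0.80)(-0.10) = 0.0950
  C_21 = −[(-0.45)(0.70) − (-0.05)(-0.15)] = 0.3225
  C_22 = (0.95)(0.70) − (-0.05)(-0.10) = 0.6600
  C_23 = −[(0.95)(-0.15) − (-0.45)(-0.10)] = 0.1875
  C_31 = (-0.45)(-0.05) − (-0.05)(0.80) = 0.0625
  C_32 = −[(0.95)(-0.05) − (-0.05)(-0.10)] = 0.0525
  C_33 = (0.95)(0.80) − (-0.45)(-0.10) = 0.7150
det(I−A) = Σ_j (I−A)_1j·C_1j = (0.95)(0.5525) + (-0.45)(0.0750) + (-0.05)(0.0950) = 0.486375
adj(I−A) = Cᵀ =
  [ 0.5525   0.3225   0.0625]
  [ 0.0750   0.6600   0.0525]
  [ 0.0950   0.1875   0.7150]
(I − A)⁻¹ = adj(I−A) / det(I−A) ≈
  [   1.13595     0.66307     0.12850]
  [   0.15420     1.35698     0.10794]
  [   0.19532     0.38551     1.47006]
The output multiplier for sector j is the column-j sum of the Leontief inverse (I − A)⁻¹ = adj(I−A) / det(I−A).
Column 2 of adj(I−A): (0.3225, 0.6600, 0.1875); det(I−A) = 0.486375.
m_2 = (0.3225 + 0.6600 + 0.1875) / 0.486375 = 1.17 / 0.486375 ≈ 2.4056.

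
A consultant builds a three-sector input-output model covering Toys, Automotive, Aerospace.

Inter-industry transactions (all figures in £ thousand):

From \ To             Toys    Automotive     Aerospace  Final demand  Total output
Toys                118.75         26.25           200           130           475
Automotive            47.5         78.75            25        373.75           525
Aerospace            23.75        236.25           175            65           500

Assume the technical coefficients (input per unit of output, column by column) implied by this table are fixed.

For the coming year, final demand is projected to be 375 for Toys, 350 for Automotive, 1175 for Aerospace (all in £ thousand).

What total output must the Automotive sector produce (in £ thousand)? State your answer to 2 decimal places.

Technical coefficients a_ij = z_ij / X_j:
  a_11 = 118.75/475 = 0.25, a_21 = 47.5/475 = 0.10, a_31 = 23.75/475 = 0.05
  a_12 = 26.25/525 = 0.05, a_22 = 78.75/525 = 0.15, a_32 = 236.25/525 = 0.45
  a_13 = 200/500 = 0.40, a_23 = 25/500 = 0.05, a_33 = 175/500 = 0.35
I − A =
  [   0.75    -0.05    -0.40]
  [  -0.10     0.85    -0.05]
  [  -0.05    -0.45     0.65]
Cofactors of I−A, C_ij = (−1)^(i+j)·(minor ij) (rows/columns in the sector order above):
  C_11 = (0.85)(0.65) − (-0.05)(-0.45) = 0.5300
  C_12 = −[(-0.10)(0.65) − (-0.05)(-0.05)] = 0.0675
  C_13 = (-0.10)(-0.45) − (0.85)(-0.05) = 0.0875
  C_21 = −[(-0.05)(0.65) − (-0.40)(-0.45)] = 0.2125
  C_22 = (0.75)(0.65) − (-0.40)(-0.05) = 0.4675
  C_23 = −[(0.75)(-0.45) − (-0.05)(-0.05)] = 0.3400
  C_31 = (-0.05)(-0.05) − (-0.40)(0.85) = 0.3425
  C_32 = −[(0.75)(-0.05) − (-0.40)(-0.10)] = 0.0775
  C_33 = (0.75)(0.85) − (-0.05)(-0.10) = 0.6325
det(I−A) = Σ_j (I−A)_1j·C_1j = (0.75)(0.5300) + (-0.05)(0.0675) + (-0.40)(0.0875) = 0.359125
adj(I−A) = Cᵀ =
  [ 0.5300   0.2125   0.3425]
  [ 0.0675   0.4675   0.0775]
  [ 0.0875   0.3400   0.6325]
(I − A)⁻¹ = adj(I−A) / det(I−A) ≈
  [   1.4758     0.5917     0.9537]
  [   0.1880     1.3018     0.2158]
  [   0.2436     0.9467     1.7612]
x = (I − A)⁻¹ d = adj(I−A)·d / det(I−A), with det(I−A) = 0.359125:
  x_1 = (0.5300·375 + 0.2125·350 + 0.3425·1175) / 0.359125 = 675.5625 / 0.359125 ≈ 1881.13
  x_2 = (0.0675·375 + 0.4675·350 + 0.0775·1175) / 0.359125 = 280.00 / 0.359125 ≈ 779.67
  x_3 = (0.0875·375 + 0.3400·350 + 0.6325·1175) / 0.359125 = 895.00 / 0.359125 ≈ 2492.17

x_2 = 779.67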